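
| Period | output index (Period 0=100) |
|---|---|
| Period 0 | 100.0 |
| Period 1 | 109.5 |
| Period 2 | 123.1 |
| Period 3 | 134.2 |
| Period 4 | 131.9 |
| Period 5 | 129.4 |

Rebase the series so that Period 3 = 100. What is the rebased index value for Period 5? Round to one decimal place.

96.4

Rebased(Period 5) = 129.4 / 134.2 × 100 = 96.4232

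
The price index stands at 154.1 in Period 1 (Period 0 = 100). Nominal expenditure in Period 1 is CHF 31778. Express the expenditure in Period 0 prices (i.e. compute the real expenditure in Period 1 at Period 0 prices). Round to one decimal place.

Real = Nominal ÷ (Index/100) = 31778 ÷ (154.1/100)
     = 31778 ÷ 1.541 = 20621.6742

20621.7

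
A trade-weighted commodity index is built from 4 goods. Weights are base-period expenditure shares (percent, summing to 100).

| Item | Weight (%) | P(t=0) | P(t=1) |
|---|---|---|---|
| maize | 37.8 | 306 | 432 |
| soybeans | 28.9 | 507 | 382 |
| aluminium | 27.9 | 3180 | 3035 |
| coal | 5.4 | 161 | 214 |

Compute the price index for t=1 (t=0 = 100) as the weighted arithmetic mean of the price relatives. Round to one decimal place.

maize: 37.8 × (432/306) = 37.8 × 1.411765 = 53.3647
soybeans: 28.9 × (382/507) = 28.9 × 0.753452 = 21.7748
aluminium: 27.9 × (3035/3180) = 27.9 × 0.954403 = 26.6278
coal: 5.4 × (214/161) = 5.4 × 1.329193 = 7.1776
Index = Σ wᵢ·(p₁ᵢ/p₀ᵢ) = 53.3647 + 21.7748 + 26.6278 + 7.1776 = 108.9449

108.9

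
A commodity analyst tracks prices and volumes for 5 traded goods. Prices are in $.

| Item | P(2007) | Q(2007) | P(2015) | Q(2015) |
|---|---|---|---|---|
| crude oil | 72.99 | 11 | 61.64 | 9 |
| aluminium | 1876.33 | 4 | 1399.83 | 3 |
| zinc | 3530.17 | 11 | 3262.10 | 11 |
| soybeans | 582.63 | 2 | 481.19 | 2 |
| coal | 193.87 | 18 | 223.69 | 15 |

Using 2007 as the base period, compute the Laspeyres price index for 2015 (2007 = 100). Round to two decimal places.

91.03

Laspeyres price index uses base-period quantities as weights.
ΣP(2015)·Q(2007) = 61.64×11 + 1399.83×4 + 3262.10×11 + 481.19×2 + 223.69×18 = 678.04 + 5599.32 + 35883.1 + 962.38 + 4026.42 = 47149.26
ΣP(2007)·Q(2007) = 72.99×11 + 1876.33×4 + 3530.17×11 + 582.63×2 + 193.87×18 = 802.89 + 7505.32 + 38831.87 + 1165.26 + 3489.66 = 51795
Index = 47149.26 / 51795 × 100 = 91.0305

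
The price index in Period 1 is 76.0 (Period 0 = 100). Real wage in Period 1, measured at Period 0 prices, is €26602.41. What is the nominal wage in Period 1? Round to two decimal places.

Nominal = Real × (Index/100) = 26602.41 × (76.0/100)
        = 26602.41 × 0.760 = 20217.8316

20217.83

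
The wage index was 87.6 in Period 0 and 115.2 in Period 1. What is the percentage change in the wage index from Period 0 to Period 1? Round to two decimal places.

31.51%

Change = (115.2 − 87.6) / 87.6 × 100
       = 27.6 / 87.6 × 100 = 31.5068%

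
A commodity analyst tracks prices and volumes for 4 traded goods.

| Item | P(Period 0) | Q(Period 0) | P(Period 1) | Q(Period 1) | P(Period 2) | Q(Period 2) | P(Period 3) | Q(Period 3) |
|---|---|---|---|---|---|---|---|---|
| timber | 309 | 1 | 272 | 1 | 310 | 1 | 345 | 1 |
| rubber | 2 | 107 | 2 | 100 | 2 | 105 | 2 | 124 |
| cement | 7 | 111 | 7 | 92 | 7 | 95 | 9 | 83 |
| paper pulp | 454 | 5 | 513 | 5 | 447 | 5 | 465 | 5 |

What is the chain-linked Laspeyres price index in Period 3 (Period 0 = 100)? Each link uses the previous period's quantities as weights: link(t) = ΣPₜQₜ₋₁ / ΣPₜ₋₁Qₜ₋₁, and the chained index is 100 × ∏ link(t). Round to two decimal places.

107.81

Link Period 0→Period 1:
ΣP(Period 1)Q(Period 0) = 272×1 + 2×107 + 7×111 + 513×5 = 272 + 214 + 777 + 2565 = 3828
ΣP(Period 0)Q(Period 0) = 309×1 + 2×107 + 7×111 + 454×5 = 309 + 214 + 777 + 2270 = 3570
link = 3828/3570 = 1.072269
Link Period 1→Period 2:
ΣP(Period 2)Q(Period 1) = 310×1 + 2×100 + 7×92 + 447×5 = 310 + 200 + 644 + 2235 = 3389
ΣP(Period 1)Q(Period 1) = 272×1 + 2×100 + 7×92 + 513×5 = 272 + 200 + 644 + 2565 = 3681
link = 3389/3681 = 0.920674
Link Period 2→Period 3:
ΣP(Period 3)Q(Period 2) = 345×1 + 2×105 + 9×95 + 465×5 = 345 + 210 + 855 + 2325 = 3735
ΣP(Period 2)Q(Period 2) = 310×1 + 2×105 + 7×95 + 447×5 = 310 + 210 + 665 + 2235 = 3420
link = 3735/3420 = 1.092105
Chained index = 100 × 1.072269 × 0.920674 × 1.092105 = 107.8137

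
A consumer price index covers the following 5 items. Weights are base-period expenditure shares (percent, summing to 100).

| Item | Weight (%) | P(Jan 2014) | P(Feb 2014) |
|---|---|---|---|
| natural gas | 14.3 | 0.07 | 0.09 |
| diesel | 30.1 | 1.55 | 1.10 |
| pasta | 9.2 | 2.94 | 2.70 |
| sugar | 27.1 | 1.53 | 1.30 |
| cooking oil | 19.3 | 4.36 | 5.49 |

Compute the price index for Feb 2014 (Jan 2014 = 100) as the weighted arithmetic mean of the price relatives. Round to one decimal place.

95.5

natural gas: 14.3 × (0.09/0.07) = 14.3 × 1.285714 = 18.3857
diesel: 30.1 × (1.10/1.55) = 30.1 × 0.709677 = 21.3613
pasta: 9.2 × (2.70/2.94) = 9.2 × 0.918367 = 8.4490
sugar: 27.1 × (1.30/1.53) = 27.1 × 0.849673 = 23.0261
cooking oil: 19.3 × (5.49/4.36) = 19.3 × 1.259174 = 24.3021
Index = Σ wᵢ·(p₁ᵢ/p₀ᵢ) = 18.3857 + 21.3613 + 8.4490 + 23.0261 + 24.3021 = 95.5242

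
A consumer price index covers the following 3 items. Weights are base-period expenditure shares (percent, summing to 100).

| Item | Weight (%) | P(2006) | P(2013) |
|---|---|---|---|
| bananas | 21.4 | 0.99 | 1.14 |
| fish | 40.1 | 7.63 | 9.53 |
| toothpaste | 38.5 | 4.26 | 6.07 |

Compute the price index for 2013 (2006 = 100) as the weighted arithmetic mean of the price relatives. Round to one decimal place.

bananas: 21.4 × (1.14/0.99) = 21.4 × 1.151515 = 24.6424
fish: 40.1 × (9.53/7.63) = 40.1 × 1.249017 = 50.0856
toothpaste: 38.5 × (6.07/4.26) = 38.5 × 1.424883 = 54.8580
Index = Σ wᵢ·(p₁ᵢ/p₀ᵢ) = 24.6424 + 50.0856 + 54.8580 = 129.5860

129.6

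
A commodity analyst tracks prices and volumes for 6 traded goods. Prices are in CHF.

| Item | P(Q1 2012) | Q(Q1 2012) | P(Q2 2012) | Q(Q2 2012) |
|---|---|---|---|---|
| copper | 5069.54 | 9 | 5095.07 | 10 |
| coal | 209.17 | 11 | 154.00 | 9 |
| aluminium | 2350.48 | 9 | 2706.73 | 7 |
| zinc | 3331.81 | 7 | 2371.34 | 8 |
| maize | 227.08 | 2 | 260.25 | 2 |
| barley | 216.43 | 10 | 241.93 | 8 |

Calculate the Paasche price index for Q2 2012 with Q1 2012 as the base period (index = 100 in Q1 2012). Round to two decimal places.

94.73

Paasche price index uses current-period quantities as weights.
ΣP(Q2 2012)·Q(Q2 2012) = 5095.07×10 + 154.00×9 + 2706.73×7 + 2371.34×8 + 260.25×2 + 241.93×8 = 50950.7 + 1386 + 18947.11 + 18970.72 + 520.5 + 1935.44 = 92710.47
ΣP(Q1 2012)·Q(Q2 2012) = 5069.54×10 + 209.17×9 + 2350.48×7 + 3331.81×8 + 227.08×2 + 216.43×8 = 50695.4 + 1882.53 + 16453.36 + 26654.48 + 454.16 + 1731.44 = 97871.37
Index = 92710.47 / 97871.37 × 100 = 94.7269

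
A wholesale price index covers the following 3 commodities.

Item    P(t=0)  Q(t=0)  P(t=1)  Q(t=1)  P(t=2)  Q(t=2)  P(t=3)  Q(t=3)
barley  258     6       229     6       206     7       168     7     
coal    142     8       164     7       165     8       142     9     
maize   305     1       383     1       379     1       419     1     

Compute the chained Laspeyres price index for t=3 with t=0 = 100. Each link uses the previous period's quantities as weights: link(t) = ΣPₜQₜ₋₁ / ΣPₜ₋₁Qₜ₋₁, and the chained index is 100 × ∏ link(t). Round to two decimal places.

Link t=0→t=1:
ΣP(t=1)Q(t=0) = 229×6 + 164×8 + 383×1 = 1374 + 1312 + 383 = 3069
ΣP(t=0)Q(t=0) = 258×6 + 142×8 + 305×1 = 1548 + 1136 + 305 = 2989
link = 3069/2989 = 1.026765
Link t=1→t=2:
ΣP(t=2)Q(t=1) = 206×6 + 165×7 + 379×1 = 1236 + 1155 + 379 = 2770
ΣP(t=1)Q(t=1) = 229×6 + 164×7 + 383×1 = 1374 + 1148 + 383 = 2905
link = 2770/2905 = 0.953528
Link t=2→t=3:
ΣP(t=3)Q(t=2) = 168×7 + 142×8 + 419×1 = 1176 + 1136 + 419 = 2731
ΣP(t=2)Q(t=2) = 206×7 + 165×8 + 379×1 = 1442 + 1320 + 379 = 3141
link = 2731/3141 = 0.869468
Chained index = 100 × 1.026765 × 0.953528 × 0.869468 = 85.1252

85.13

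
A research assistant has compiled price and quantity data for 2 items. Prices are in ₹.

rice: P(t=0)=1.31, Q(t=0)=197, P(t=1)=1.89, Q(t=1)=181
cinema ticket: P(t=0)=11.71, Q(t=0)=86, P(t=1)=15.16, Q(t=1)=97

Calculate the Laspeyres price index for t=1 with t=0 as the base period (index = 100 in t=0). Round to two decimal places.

Laspeyres price index uses base-period quantities as weights.
ΣP(t=1)·Q(t=0) = 1.89×197 + 15.16×86 = 372.33 + 1303.76 = 1676.09
ΣP(t=0)·Q(t=0) = 1.31×197 + 11.71×86 = 258.07 + 1007.06 = 1265.13
Index = 1676.09 / 1265.13 × 100 = 132.4836

132.48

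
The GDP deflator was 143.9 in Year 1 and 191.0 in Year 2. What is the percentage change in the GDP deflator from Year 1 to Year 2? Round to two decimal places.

32.73%

Change = (191.0 − 143.9) / 143.9 × 100
       = 47.1 / 143.9 × 100 = 32.7311%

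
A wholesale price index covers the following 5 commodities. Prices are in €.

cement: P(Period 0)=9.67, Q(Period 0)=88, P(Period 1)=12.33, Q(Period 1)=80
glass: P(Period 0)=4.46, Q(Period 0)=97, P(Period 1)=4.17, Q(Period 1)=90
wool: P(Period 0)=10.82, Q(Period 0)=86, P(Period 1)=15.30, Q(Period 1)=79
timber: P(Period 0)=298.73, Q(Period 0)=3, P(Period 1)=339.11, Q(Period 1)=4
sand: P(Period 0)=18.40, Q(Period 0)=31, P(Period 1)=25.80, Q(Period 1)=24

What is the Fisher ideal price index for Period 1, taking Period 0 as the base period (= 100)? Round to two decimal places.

124.79

Laspeyres component (base-period weights):
ΣP(Period 1)Q(Period 0) = 12.33×88 + 4.17×97 + 15.30×86 + 339.11×3 + 25.80×31 = 1085.04 + 404.49 + 1315.8 + 1017.33 + 799.8 = 4622.46
ΣP(Period 0)Q(Period 0) = 9.67×88 + 4.46×97 + 10.82×86 + 298.73×3 + 18.40×31 = 850.96 + 432.62 + 930.52 + 896.19 + 570.4 = 3680.69
L = 4622.46 / 3680.69 × 100 = 125.5868
Paasche component (current-period weights):
ΣP(Period 1)Q(Period 1) = 12.33×80 + 4.17×90 + 15.30×79 + 339.11×4 + 25.80×24 = 986.4 + 375.3 + 1208.7 + 1356.44 + 619.2 = 4546.04
ΣP(Period 0)Q(Period 1) = 9.67×80 + 4.46×90 + 10.82×79 + 298.73×4 + 18.40×24 = 773.6 + 401.4 + 854.78 + 1194.92 + 441.6 = 3666.3
P = 4546.04 / 3666.3 × 100 = 123.9953
Fisher = √(L × P) = √(125.5868 × 123.9953) = 124.7885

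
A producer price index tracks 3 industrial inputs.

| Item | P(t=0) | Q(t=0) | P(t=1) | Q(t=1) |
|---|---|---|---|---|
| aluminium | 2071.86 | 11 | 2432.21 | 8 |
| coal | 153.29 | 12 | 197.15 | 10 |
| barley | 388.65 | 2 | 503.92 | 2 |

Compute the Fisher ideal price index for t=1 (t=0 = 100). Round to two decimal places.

Laspeyres component (base-period weights):
ΣP(t=1)Q(t=0) = 2432.21×11 + 197.15×12 + 503.92×2 = 26754.31 + 2365.8 + 1007.84 = 30127.95
ΣP(t=0)Q(t=0) = 2071.86×11 + 153.29×12 + 388.65×2 = 22790.46 + 1839.48 + 777.3 = 25407.24
L = 30127.95 / 25407.24 × 100 = 118.5802
Paasche component (current-period weights):
ΣP(t=1)Q(t=1) = 2432.21×8 + 197.15×10 + 503.92×2 = 19457.68 + 1971.5 + 1007.84 = 22437.02
ΣP(t=0)Q(t=1) = 2071.86×8 + 153.29×10 + 388.65×2 = 16574.88 + 1532.9 + 777.3 = 18885.08
P = 22437.02 / 18885.08 × 100 = 118.8082
Fisher = √(L × P) = √(118.5802 × 118.8082) = 118.6941

118.69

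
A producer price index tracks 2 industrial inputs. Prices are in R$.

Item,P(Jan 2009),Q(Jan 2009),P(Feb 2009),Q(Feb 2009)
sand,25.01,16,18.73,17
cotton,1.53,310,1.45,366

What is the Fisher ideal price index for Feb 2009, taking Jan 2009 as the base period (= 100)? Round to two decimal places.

85.93

Laspeyres component (base-period weights):
ΣP(Feb 2009)Q(Jan 2009) = 18.73×16 + 1.45×310 = 299.68 + 449.5 = 749.18
ΣP(Jan 2009)Q(Jan 2009) = 25.01×16 + 1.53×310 = 400.16 + 474.3 = 874.46
L = 749.18 / 874.46 × 100 = 85.6734
Paasche component (current-period weights):
ΣP(Feb 2009)Q(Feb 2009) = 18.73×17 + 1.45×366 = 318.41 + 530.7 = 849.11
ΣP(Jan 2009)Q(Feb 2009) = 25.01×17 + 1.53×366 = 425.17 + 559.98 = 985.15
P = 849.11 / 985.15 × 100 = 86.1909
Fisher = √(L × P) = √(85.6734 × 86.1909) = 85.9318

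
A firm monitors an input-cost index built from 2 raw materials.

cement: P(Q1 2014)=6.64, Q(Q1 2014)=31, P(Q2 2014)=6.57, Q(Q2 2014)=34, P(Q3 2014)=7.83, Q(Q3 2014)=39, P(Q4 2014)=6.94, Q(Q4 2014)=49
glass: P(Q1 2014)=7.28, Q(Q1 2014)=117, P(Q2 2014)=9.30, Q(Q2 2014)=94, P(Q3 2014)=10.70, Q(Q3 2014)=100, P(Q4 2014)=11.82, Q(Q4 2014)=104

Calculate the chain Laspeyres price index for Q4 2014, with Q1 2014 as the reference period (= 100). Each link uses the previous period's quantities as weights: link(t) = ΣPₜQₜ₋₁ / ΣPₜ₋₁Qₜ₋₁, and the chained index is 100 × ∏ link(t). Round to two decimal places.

Link Q1 2014→Q2 2014:
ΣP(Q2 2014)Q(Q1 2014) = 6.57×31 + 9.30×117 = 203.67 + 1088.1 = 1291.77
ΣP(Q1 2014)Q(Q1 2014) = 6.64×31 + 7.28×117 = 205.84 + 851.76 = 1057.6
link = 1291.77/1057.6 = 1.221416
Link Q2 2014→Q3 2014:
ΣP(Q3 2014)Q(Q2 2014) = 7.83×34 + 10.70×94 = 266.22 + 1005.8 = 1272.02
ΣP(Q2 2014)Q(Q2 2014) = 6.57×34 + 9.30×94 = 223.38 + 874.2 = 1097.58
link = 1272.02/1097.58 = 1.158931
Link Q3 2014→Q4 2014:
ΣP(Q4 2014)Q(Q3 2014) = 6.94×39 + 11.82×100 = 270.66 + 1182 = 1452.66
ΣP(Q3 2014)Q(Q3 2014) = 7.83×39 + 10.70×100 = 305.37 + 1070 = 1375.37
link = 1452.66/1375.37 = 1.056196
Chained index = 100 × 1.221416 × 1.158931 × 1.056196 = 149.5085

149.51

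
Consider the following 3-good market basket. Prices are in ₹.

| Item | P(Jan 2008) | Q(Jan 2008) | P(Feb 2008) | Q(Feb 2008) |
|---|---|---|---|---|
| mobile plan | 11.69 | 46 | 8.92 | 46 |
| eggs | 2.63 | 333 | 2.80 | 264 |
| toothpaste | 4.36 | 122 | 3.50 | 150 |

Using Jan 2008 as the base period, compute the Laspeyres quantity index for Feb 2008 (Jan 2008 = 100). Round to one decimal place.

Laspeyres quantity index uses base-period prices as weights.
ΣP(Jan 2008)·Q(Feb 2008) = 11.69×46 + 2.63×264 + 4.36×150 = 537.74 + 694.32 + 654 = 1886.06
ΣP(Jan 2008)·Q(Jan 2008) = 11.69×46 + 2.63×333 + 4.36×122 = 537.74 + 875.79 + 531.92 = 1945.45
Index = 1886.06 / 1945.45 × 100 = 96.9472

96.9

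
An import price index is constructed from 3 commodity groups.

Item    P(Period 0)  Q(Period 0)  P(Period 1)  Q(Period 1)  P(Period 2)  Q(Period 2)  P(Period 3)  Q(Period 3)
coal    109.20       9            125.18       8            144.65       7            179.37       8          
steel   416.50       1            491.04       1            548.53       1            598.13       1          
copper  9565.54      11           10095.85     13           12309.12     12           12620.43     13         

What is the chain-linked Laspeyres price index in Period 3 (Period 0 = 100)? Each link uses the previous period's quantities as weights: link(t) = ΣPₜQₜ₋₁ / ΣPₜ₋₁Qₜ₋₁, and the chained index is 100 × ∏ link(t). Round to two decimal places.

Link Period 0→Period 1:
ΣP(Period 1)Q(Period 0) = 125.18×9 + 491.04×1 + 10095.85×11 = 1126.62 + 491.04 + 111054.35 = 112672.01
ΣP(Period 0)Q(Period 0) = 109.20×9 + 416.50×1 + 9565.54×11 = 982.8 + 416.5 + 105220.94 = 106620.24
link = 112672.01/106620.24 = 1.056760
Link Period 1→Period 2:
ΣP(Period 2)Q(Period 1) = 144.65×8 + 548.53×1 + 12309.12×13 = 1157.2 + 548.53 + 160018.56 = 161724.29
ΣP(Period 1)Q(Period 1) = 125.18×8 + 491.04×1 + 10095.85×13 = 1001.44 + 491.04 + 131246.05 = 132738.53
link = 161724.29/132738.53 = 1.218367
Link Period 2→Period 3:
ΣP(Period 3)Q(Period 2) = 179.37×7 + 598.13×1 + 12620.43×12 = 1255.59 + 598.13 + 151445.16 = 153298.88
ΣP(Period 2)Q(Period 2) = 144.65×7 + 548.53×1 + 12309.12×12 = 1012.55 + 548.53 + 147709.44 = 149270.52
link = 153298.88/149270.52 = 1.026987
Chained index = 100 × 1.056760 × 1.218367 × 1.026987 = 132.2268

132.23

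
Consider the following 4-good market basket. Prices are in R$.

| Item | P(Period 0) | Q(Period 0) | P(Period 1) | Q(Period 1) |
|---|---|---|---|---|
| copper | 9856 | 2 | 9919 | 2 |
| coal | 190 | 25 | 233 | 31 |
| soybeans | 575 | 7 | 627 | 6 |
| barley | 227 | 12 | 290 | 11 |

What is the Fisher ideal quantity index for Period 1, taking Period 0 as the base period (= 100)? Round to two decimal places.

101.26

Laspeyres component (base-period weights):
ΣP(Period 0)Q(Period 1) = 9856×2 + 190×31 + 575×6 + 227×11 = 19712 + 5890 + 3450 + 2497 = 31549
ΣP(Period 0)Q(Period 0) = 9856×2 + 190×25 + 575×7 + 227×12 = 19712 + 4750 + 4025 + 2724 = 31211
L = 31549 / 31211 × 100 = 101.0830
Paasche component (current-period weights):
ΣP(Period 1)Q(Period 1) = 9919×2 + 233×31 + 627×6 + 290×11 = 19838 + 7223 + 3762 + 3190 = 34013
ΣP(Period 1)Q(Period 0) = 9919×2 + 233×25 + 627×7 + 290×12 = 19838 + 5825 + 4389 + 3480 = 33532
P = 34013 / 33532 × 100 = 101.4345
Fisher = √(L × P) = √(101.0830 × 101.4345) = 101.2585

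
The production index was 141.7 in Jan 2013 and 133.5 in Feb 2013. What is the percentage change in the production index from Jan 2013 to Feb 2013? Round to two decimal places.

Change = (133.5 − 141.7) / 141.7 × 100
       = -8.2 / 141.7 × 100 = -5.7869%

-5.79%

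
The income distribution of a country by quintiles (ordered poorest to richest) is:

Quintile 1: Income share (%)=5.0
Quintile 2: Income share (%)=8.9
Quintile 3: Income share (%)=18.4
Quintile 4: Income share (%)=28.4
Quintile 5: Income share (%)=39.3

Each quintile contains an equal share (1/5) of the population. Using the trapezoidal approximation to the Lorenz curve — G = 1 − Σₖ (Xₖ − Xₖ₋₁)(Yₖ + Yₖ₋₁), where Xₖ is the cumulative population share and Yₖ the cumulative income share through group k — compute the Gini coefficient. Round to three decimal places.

0.352

Cumulative income shares Yₖ: 0.0500, 0.1390, 0.3230, 0.6070, 1.0000
Σ (Xₖ−Xₖ₋₁)(Yₖ+Yₖ₋₁) = (1/5)(0.0500+0.0000) + (1/5)(0.1390+0.0500) + (1/5)(0.3230+0.1390) + (1/5)(0.6070+0.3230) + (1/5)(1.0000+0.6070)
  = 0.0100 + 0.0378 + 0.0924 + 0.1860 + 0.3214 = 0.6476
G = 1 − 0.6476 = 0.3524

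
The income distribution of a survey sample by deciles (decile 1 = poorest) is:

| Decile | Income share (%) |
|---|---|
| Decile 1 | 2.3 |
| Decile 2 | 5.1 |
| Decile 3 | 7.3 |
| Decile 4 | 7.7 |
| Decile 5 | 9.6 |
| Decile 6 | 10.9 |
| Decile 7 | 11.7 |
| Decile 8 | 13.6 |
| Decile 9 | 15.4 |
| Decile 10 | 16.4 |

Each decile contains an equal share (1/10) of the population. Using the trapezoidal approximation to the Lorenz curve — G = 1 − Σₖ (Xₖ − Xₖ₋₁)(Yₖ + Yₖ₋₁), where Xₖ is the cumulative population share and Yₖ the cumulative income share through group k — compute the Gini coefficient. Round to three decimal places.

0.244

Cumulative income shares Yₖ: 0.0230, 0.0740, 0.1470, 0.2240, 0.3200, 0.4290, 0.5460, 0.6820, 0.8360, 1.0000
Σ (Xₖ−Xₖ₋₁)(Yₖ+Yₖ₋₁) = (1/10)(0.0230+0.0000) + (1/10)(0.0740+0.0230) + (1/10)(0.1470+0.0740) + (1/10)(0.2240+0.1470) + (1/10)(0.3200+0.2240) + (1/10)(0.4290+0.3200) + (1/10)(0.5460+0.4290) + (1/10)(0.6820+0.5460) + (1/10)(0.8360+0.6820) + (1/10)(1.0000+0.8360)
  = 0.0023 + 0.0097 + 0.0221 + 0.0371 + 0.0544 + 0.0749 + 0.0975 + 0.1228 + 0.1518 + 0.1836 = 0.7562
G = 1 − 0.7562 = 0.2438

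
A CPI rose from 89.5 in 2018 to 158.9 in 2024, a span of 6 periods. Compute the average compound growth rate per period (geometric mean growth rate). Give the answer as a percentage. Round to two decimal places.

10.04%

Growth factor = (158.9/89.5)^(1/6) = (1.775419)^(1/6) = 1.100399
Growth rate = 1.100399 − 1 = 0.100399 = 10.0399%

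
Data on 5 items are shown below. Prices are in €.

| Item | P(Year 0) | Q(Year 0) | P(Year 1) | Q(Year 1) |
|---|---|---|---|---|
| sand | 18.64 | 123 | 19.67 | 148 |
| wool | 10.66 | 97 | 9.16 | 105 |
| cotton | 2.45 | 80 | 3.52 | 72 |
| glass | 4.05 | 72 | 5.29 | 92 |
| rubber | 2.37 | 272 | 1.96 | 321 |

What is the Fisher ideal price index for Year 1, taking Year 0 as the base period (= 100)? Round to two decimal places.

101.02

Laspeyres component (base-period weights):
ΣP(Year 1)Q(Year 0) = 19.67×123 + 9.16×97 + 3.52×80 + 5.29×72 + 1.96×272 = 2419.41 + 888.52 + 281.6 + 380.88 + 533.12 = 4503.53
ΣP(Year 0)Q(Year 0) = 18.64×123 + 10.66×97 + 2.45×80 + 4.05×72 + 2.37×272 = 2292.72 + 1034.02 + 196 + 291.6 + 644.64 = 4458.98
L = 4503.53 / 4458.98 × 100 = 100.9991
Paasche component (current-period weights):
ΣP(Year 1)Q(Year 1) = 19.67×148 + 9.16×105 + 3.52×72 + 5.29×92 + 1.96×321 = 2911.16 + 961.8 + 253.44 + 486.68 + 629.16 = 5242.24
ΣP(Year 0)Q(Year 1) = 18.64×148 + 10.66×105 + 2.45×72 + 4.05×92 + 2.37×321 = 2758.72 + 1119.3 + 176.4 + 372.6 + 760.77 = 5187.79
P = 5242.24 / 5187.79 × 100 = 101.0496
Fisher = √(L × P) = √(100.9991 × 101.0496) = 101.0243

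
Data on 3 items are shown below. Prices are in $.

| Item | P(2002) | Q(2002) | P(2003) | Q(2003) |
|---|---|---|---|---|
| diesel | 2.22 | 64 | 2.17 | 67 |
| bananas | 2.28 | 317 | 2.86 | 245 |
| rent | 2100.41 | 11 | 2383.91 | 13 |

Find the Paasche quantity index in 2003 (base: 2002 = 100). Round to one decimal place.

Paasche quantity index uses current-period prices as weights.
ΣP(2003)·Q(2003) = 2.17×67 + 2.86×245 + 2383.91×13 = 145.39 + 700.7 + 30990.83 = 31836.92
ΣP(2003)·Q(2002) = 2.17×64 + 2.86×317 + 2383.91×11 = 138.88 + 906.62 + 26223.01 = 27268.51
Index = 31836.92 / 27268.51 × 100 = 116.7534

116.8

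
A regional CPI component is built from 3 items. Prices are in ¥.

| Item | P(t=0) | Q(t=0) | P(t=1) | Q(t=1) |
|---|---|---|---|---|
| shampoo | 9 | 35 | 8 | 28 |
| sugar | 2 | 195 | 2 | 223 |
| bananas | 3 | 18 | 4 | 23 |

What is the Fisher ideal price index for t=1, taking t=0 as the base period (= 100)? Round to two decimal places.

98.55

Laspeyres component (base-period weights):
ΣP(t=1)Q(t=0) = 8×35 + 2×195 + 4×18 = 280 + 390 + 72 = 742
ΣP(t=0)Q(t=0) = 9×35 + 2×195 + 3×18 = 315 + 390 + 54 = 759
L = 742 / 759 × 100 = 97.7602
Paasche component (current-period weights):
ΣP(t=1)Q(t=1) = 8×28 + 2×223 + 4×23 = 224 + 446 + 92 = 762
ΣP(t=0)Q(t=1) = 9×28 + 2×223 + 3×23 = 252 + 446 + 69 = 767
P = 762 / 767 × 100 = 99.3481
Fisher = √(L × P) = √(97.7602 × 99.3481) = 98.5510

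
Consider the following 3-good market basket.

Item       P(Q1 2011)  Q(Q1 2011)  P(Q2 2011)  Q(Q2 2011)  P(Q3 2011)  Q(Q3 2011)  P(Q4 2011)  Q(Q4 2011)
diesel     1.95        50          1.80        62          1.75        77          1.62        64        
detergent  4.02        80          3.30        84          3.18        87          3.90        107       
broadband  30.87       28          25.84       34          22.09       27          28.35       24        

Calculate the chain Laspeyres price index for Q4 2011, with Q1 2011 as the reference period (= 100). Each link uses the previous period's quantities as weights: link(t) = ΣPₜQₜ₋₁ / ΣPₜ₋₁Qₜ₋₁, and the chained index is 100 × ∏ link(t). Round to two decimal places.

Link Q1 2011→Q2 2011:
ΣP(Q2 2011)Q(Q1 2011) = 1.80×50 + 3.30×80 + 25.84×28 = 90 + 264 + 723.52 = 1077.52
ΣP(Q1 2011)Q(Q1 2011) = 1.95×50 + 4.02×80 + 30.87×28 = 97.5 + 321.6 + 864.36 = 1283.46
link = 1077.52/1283.46 = 0.839543
Link Q2 2011→Q3 2011:
ΣP(Q3 2011)Q(Q2 2011) = 1.75×62 + 3.18×84 + 22.09×34 = 108.5 + 267.12 + 751.06 = 1126.68
ΣP(Q2 2011)Q(Q2 2011) = 1.80×62 + 3.30×84 + 25.84×34 = 111.6 + 277.2 + 878.56 = 1267.36
link = 1126.68/1267.36 = 0.888998
Link Q3 2011→Q4 2011:
ΣP(Q4 2011)Q(Q3 2011) = 1.62×77 + 3.90×87 + 28.35×27 = 124.74 + 339.3 + 765.45 = 1229.49
ΣP(Q3 2011)Q(Q3 2011) = 1.75×77 + 3.18×87 + 22.09×27 = 134.75 + 276.66 + 596.43 = 1007.84
link = 1229.49/1007.84 = 1.219926
Chained index = 100 × 0.839543 × 0.888998 × 1.219926 = 91.0494

91.05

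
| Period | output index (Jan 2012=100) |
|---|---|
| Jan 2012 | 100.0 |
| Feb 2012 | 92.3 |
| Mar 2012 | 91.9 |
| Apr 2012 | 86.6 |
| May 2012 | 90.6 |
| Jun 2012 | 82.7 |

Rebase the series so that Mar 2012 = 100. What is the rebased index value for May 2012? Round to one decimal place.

Rebased(May 2012) = 90.6 / 91.9 × 100 = 98.5854

98.6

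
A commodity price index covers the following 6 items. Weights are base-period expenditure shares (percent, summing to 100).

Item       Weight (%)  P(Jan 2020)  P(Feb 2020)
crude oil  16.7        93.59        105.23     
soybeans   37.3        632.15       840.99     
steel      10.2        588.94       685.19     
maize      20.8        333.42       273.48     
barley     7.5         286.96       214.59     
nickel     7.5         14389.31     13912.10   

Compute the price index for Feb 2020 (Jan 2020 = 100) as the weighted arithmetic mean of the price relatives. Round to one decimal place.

crude oil: 16.7 × (105.23/93.59) = 16.7 × 1.124372 = 18.7770
soybeans: 37.3 × (840.99/632.15) = 37.3 × 1.330365 = 49.6226
steel: 10.2 × (685.19/588.94) = 10.2 × 1.163429 = 11.8670
maize: 20.8 × (273.48/333.42) = 20.8 × 0.820227 = 17.0607
barley: 7.5 × (214.59/286.96) = 7.5 × 0.747805 = 5.6085
nickel: 7.5 × (13912.10/14389.31) = 7.5 × 0.966836 = 7.2513
Index = Σ wᵢ·(p₁ᵢ/p₀ᵢ) = 18.7770 + 49.6226 + 11.8670 + 17.0607 + 5.6085 + 7.2513 = 110.1871

110.2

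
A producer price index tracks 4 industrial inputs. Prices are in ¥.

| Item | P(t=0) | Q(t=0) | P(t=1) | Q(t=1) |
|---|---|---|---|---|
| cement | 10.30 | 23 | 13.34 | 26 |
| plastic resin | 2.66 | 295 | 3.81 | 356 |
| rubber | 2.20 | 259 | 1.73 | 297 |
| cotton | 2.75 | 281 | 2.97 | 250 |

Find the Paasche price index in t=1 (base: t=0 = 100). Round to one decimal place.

Paasche price index uses current-period quantities as weights.
ΣP(t=1)·Q(t=1) = 13.34×26 + 3.81×356 + 1.73×297 + 2.97×250 = 346.84 + 1356.36 + 513.81 + 742.5 = 2959.51
ΣP(t=0)·Q(t=1) = 10.30×26 + 2.66×356 + 2.20×297 + 2.75×250 = 267.8 + 946.96 + 653.4 + 687.5 = 2555.66
Index = 2959.51 / 2555.66 × 100 = 115.8022

115.8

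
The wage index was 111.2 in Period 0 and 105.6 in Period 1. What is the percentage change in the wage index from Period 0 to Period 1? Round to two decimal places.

Change = (105.6 − 111.2) / 111.2 × 100
       = -5.6 / 111.2 × 100 = -5.0360%

-5.04%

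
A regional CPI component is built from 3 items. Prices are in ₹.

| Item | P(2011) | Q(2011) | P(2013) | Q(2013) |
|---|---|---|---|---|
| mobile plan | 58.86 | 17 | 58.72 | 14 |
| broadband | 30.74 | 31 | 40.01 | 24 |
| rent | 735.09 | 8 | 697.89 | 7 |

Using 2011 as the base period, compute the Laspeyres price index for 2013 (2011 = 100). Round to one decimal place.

99.8

Laspeyres price index uses base-period quantities as weights.
ΣP(2013)·Q(2011) = 58.72×17 + 40.01×31 + 697.89×8 = 998.24 + 1240.31 + 5583.12 = 7821.67
ΣP(2011)·Q(2011) = 58.86×17 + 30.74×31 + 735.09×8 = 1000.62 + 952.94 + 5880.72 = 7834.28
Index = 7821.67 / 7834.28 × 100 = 99.8390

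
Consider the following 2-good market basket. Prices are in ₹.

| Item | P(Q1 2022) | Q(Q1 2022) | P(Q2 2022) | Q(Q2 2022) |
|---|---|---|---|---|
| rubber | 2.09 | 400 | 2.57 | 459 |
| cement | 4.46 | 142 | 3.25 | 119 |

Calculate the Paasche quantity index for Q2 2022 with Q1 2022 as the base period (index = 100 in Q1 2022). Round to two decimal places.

Paasche quantity index uses current-period prices as weights.
ΣP(Q2 2022)·Q(Q2 2022) = 2.57×459 + 3.25×119 = 1179.63 + 386.75 = 1566.38
ΣP(Q2 2022)·Q(Q1 2022) = 2.57×400 + 3.25×142 = 1028 + 461.5 = 1489.5
Index = 1566.38 / 1489.5 × 100 = 105.1615

105.16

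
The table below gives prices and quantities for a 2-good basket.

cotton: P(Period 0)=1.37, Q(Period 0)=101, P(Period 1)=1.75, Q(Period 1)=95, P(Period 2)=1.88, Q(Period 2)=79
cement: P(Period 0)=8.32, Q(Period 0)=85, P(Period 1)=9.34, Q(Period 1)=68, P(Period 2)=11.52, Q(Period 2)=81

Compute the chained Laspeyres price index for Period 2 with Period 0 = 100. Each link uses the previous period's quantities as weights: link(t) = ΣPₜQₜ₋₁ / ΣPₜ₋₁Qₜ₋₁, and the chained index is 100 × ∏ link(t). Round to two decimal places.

Link Period 0→Period 1:
ΣP(Period 1)Q(Period 0) = 1.75×101 + 9.34×85 = 176.75 + 793.9 = 970.65
ΣP(Period 0)Q(Period 0) = 1.37×101 + 8.32×85 = 138.37 + 707.2 = 845.57
link = 970.65/845.57 = 1.147924
Link Period 1→Period 2:
ΣP(Period 2)Q(Period 1) = 1.88×95 + 11.52×68 = 178.6 + 783.36 = 961.96
ΣP(Period 1)Q(Period 1) = 1.75×95 + 9.34×68 = 166.25 + 635.12 = 801.37
link = 961.96/801.37 = 1.200394
Chained index = 100 × 1.147924 × 1.200394 = 137.7961

137.80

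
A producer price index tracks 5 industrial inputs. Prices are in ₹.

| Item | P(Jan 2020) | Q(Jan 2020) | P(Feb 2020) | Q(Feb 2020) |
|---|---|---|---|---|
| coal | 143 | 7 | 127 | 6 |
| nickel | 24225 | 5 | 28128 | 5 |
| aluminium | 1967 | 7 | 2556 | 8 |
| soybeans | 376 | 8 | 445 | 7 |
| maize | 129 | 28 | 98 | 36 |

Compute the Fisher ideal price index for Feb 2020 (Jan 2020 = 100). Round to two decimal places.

116.25

Laspeyres component (base-period weights):
ΣP(Feb 2020)Q(Jan 2020) = 127×7 + 28128×5 + 2556×7 + 445×8 + 98×28 = 889 + 140640 + 17892 + 3560 + 2744 = 165725
ΣP(Jan 2020)Q(Jan 2020) = 143×7 + 24225×5 + 1967×7 + 376×8 + 129×28 = 1001 + 121125 + 13769 + 3008 + 3612 = 142515
L = 165725 / 142515 × 100 = 116.2860
Paasche component (current-period weights):
ΣP(Feb 2020)Q(Feb 2020) = 127×6 + 28128×5 + 2556×8 + 445×7 + 98×36 = 762 + 140640 + 20448 + 3115 + 3528 = 168493
ΣP(Jan 2020)Q(Feb 2020) = 143×6 + 24225×5 + 1967×8 + 376×7 + 129×36 = 858 + 121125 + 15736 + 2632 + 4644 = 144995
P = 168493 / 144995 × 100 = 116.2061
Fisher = √(L × P) = √(116.2860 × 116.2061) = 116.2460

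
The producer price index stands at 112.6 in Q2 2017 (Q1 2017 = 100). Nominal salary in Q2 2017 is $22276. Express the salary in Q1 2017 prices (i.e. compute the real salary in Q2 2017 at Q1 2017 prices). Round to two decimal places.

Real = Nominal ÷ (Index/100) = 22276 ÷ (112.6/100)
     = 22276 ÷ 1.126 = 19783.3037

19783.30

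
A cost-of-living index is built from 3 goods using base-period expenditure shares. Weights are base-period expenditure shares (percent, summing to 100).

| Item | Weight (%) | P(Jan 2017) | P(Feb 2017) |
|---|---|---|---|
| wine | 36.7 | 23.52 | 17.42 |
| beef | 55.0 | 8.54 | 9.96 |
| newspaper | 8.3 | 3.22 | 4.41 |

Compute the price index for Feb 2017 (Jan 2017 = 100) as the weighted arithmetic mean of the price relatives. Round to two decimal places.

wine: 36.7 × (17.42/23.52) = 36.7 × 0.740646 = 27.1817
beef: 55.0 × (9.96/8.54) = 55.0 × 1.166276 = 64.1452
newspaper: 8.3 × (4.41/3.22) = 8.3 × 1.369565 = 11.3674
Index = Σ wᵢ·(p₁ᵢ/p₀ᵢ) = 27.1817 + 64.1452 + 11.3674 = 102.6943

102.69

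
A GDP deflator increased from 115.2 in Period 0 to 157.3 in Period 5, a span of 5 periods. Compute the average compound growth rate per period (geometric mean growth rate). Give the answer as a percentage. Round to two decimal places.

Growth factor = (157.3/115.2)^(1/5) = (1.365451)^(1/5) = 1.064278
Growth rate = 1.064278 − 1 = 0.064278 = 6.4278%

6.43%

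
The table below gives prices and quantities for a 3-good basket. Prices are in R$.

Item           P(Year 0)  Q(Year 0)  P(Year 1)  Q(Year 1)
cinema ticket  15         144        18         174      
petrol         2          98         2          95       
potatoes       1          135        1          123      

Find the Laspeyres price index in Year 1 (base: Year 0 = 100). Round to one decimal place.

117.3

Laspeyres price index uses base-period quantities as weights.
ΣP(Year 1)·Q(Year 0) = 18×144 + 2×98 + 1×135 = 2592 + 196 + 135 = 2923
ΣP(Year 0)·Q(Year 0) = 15×144 + 2×98 + 1×135 = 2160 + 196 + 135 = 2491
Index = 2923 / 2491 × 100 = 117.3424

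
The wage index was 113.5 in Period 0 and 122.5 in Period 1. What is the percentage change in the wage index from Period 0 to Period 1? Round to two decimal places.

7.93%

Change = (122.5 − 113.5) / 113.5 × 100
       = 9.0 / 113.5 × 100 = 7.9295%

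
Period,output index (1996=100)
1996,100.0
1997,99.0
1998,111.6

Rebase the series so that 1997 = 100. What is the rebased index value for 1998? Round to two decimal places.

112.73

Rebased(1998) = 111.6 / 99.0 × 100 = 112.7273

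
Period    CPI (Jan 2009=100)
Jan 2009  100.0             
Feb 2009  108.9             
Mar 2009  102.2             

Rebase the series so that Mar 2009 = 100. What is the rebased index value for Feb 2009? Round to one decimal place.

106.6

Rebased(Feb 2009) = 108.9 / 102.2 × 100 = 106.5558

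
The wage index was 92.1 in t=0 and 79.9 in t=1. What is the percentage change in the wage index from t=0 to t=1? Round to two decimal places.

-13.25%

Change = (79.9 − 92.1) / 92.1 × 100
       = -12.2 / 92.1 × 100 = -13.2465%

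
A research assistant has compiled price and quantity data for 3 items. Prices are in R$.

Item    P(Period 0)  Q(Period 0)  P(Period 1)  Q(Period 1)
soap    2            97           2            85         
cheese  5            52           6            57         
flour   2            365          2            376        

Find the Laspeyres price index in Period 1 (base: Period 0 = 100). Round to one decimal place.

Laspeyres price index uses base-period quantities as weights.
ΣP(Period 1)·Q(Period 0) = 2×97 + 6×52 + 2×365 = 194 + 312 + 730 = 1236
ΣP(Period 0)·Q(Period 0) = 2×97 + 5×52 + 2×365 = 194 + 260 + 730 = 1184
Index = 1236 / 1184 × 100 = 104.3919

104.4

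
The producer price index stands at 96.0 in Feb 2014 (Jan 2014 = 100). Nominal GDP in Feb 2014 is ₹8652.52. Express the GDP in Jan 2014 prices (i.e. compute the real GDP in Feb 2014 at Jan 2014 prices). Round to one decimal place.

9013.0

Real = Nominal ÷ (Index/100) = 8652.52 ÷ (96.0/100)
     = 8652.52 ÷ 0.960 = 9013.0417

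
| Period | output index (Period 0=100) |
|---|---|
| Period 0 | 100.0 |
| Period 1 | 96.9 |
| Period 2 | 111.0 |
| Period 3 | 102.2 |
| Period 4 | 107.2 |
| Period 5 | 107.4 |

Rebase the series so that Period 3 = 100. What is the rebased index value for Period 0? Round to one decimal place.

Rebased(Period 0) = 100.0 / 102.2 × 100 = 97.8474

97.8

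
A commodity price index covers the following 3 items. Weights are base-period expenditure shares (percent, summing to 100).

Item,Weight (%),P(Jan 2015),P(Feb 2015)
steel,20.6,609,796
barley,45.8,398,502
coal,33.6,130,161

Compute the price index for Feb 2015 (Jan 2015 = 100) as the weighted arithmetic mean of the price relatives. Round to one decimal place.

steel: 20.6 × (796/609) = 20.6 × 1.307061 = 26.9255
barley: 45.8 × (502/398) = 45.8 × 1.261307 = 57.7678
coal: 33.6 × (161/130) = 33.6 × 1.238462 = 41.6123
Index = Σ wᵢ·(p₁ᵢ/p₀ᵢ) = 26.9255 + 57.7678 + 41.6123 = 126.3056

126.3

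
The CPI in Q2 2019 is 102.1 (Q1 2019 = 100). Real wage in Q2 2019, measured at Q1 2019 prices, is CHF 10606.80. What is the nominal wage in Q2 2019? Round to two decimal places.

Nominal = Real × (Index/100) = 10606.80 × (102.1/100)
        = 10606.80 × 1.021 = 10829.5428

10829.54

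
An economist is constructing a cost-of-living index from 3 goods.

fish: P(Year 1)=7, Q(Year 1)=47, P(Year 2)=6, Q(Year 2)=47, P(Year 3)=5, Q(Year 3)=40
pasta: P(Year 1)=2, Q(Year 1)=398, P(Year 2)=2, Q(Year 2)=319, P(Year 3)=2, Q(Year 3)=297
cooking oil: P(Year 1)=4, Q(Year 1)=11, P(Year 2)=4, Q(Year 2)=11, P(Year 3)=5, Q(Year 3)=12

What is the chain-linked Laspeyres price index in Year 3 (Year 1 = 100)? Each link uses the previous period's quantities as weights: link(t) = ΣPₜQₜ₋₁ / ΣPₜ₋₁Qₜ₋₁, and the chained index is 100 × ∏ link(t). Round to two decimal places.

Link Year 1→Year 2:
ΣP(Year 2)Q(Year 1) = 6×47 + 2×398 + 4×11 = 282 + 796 + 44 = 1122
ΣP(Year 1)Q(Year 1) = 7×47 + 2×398 + 4×11 = 329 + 796 + 44 = 1169
link = 1122/1169 = 0.959795
Link Year 2→Year 3:
ΣP(Year 3)Q(Year 2) = 5×47 + 2×319 + 5×11 = 235 + 638 + 55 = 928
ΣP(Year 2)Q(Year 2) = 6×47 + 2×319 + 4×11 = 282 + 638 + 44 = 964
link = 928/964 = 0.962656
Chained index = 100 × 0.959795 × 0.962656 = 92.3952

92.40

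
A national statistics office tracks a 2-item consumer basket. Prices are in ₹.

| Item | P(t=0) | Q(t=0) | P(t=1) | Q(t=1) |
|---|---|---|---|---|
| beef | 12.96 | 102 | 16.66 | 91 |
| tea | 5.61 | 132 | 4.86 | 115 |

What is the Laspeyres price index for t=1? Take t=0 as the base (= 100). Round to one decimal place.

113.5

Laspeyres price index uses base-period quantities as weights.
ΣP(t=1)·Q(t=0) = 16.66×102 + 4.86×132 = 1699.32 + 641.52 = 2340.84
ΣP(t=0)·Q(t=0) = 12.96×102 + 5.61×132 = 1321.92 + 740.52 = 2062.44
Index = 2340.84 / 2062.44 × 100 = 113.4986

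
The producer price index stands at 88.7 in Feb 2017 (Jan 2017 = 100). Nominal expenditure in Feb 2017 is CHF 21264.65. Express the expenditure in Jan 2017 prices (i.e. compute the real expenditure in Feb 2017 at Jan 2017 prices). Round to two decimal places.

23973.68

Real = Nominal ÷ (Index/100) = 21264.65 ÷ (88.7/100)
     = 21264.65 ÷ 0.887 = 23973.6753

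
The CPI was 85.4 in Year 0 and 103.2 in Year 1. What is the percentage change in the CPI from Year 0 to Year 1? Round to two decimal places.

Change = (103.2 − 85.4) / 85.4 × 100
       = 17.8 / 85.4 × 100 = 20.8431%

20.84%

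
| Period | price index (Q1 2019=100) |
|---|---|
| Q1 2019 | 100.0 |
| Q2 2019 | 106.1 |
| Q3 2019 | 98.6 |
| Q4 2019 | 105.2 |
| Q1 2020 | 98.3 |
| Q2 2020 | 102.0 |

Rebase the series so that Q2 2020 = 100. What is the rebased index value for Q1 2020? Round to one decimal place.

Rebased(Q1 2020) = 98.3 / 102.0 × 100 = 96.3725

96.4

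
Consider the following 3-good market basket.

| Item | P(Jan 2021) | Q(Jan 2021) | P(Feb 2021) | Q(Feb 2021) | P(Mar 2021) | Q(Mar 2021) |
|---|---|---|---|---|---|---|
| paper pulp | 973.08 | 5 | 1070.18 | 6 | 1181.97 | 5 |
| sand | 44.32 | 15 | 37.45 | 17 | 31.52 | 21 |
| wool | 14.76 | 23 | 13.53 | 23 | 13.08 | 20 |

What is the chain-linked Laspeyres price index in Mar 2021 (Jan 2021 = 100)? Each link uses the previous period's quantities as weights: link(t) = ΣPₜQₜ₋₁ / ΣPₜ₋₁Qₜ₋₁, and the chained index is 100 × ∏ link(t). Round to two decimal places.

114.09

Link Jan 2021→Feb 2021:
ΣP(Feb 2021)Q(Jan 2021) = 1070.18×5 + 37.45×15 + 13.53×23 = 5350.9 + 561.75 + 311.19 = 6223.84
ΣP(Jan 2021)Q(Jan 2021) = 973.08×5 + 44.32×15 + 14.76×23 = 4865.4 + 664.8 + 339.48 = 5869.68
link = 6223.84/5869.68 = 1.060337
Link Feb 2021→Mar 2021:
ΣP(Mar 2021)Q(Feb 2021) = 1181.97×6 + 31.52×17 + 13.08×23 = 7091.82 + 535.84 + 300.84 = 7928.5
ΣP(Feb 2021)Q(Feb 2021) = 1070.18×6 + 37.45×17 + 13.53×23 = 6421.08 + 636.65 + 311.19 = 7368.92
link = 7928.5/7368.92 = 1.075938
Chained index = 100 × 1.060337 × 1.075938 = 114.0857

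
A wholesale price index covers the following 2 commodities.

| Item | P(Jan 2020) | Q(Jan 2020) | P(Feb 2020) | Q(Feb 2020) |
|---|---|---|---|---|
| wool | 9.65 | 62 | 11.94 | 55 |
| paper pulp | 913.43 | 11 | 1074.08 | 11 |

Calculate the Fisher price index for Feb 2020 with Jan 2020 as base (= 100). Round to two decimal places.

Laspeyres component (base-period weights):
ΣP(Feb 2020)Q(Jan 2020) = 11.94×62 + 1074.08×11 = 740.28 + 11814.88 = 12555.16
ΣP(Jan 2020)Q(Jan 2020) = 9.65×62 + 913.43×11 = 598.3 + 10047.73 = 10646.03
L = 12555.16 / 10646.03 × 100 = 117.9328
Paasche component (current-period weights):
ΣP(Feb 2020)Q(Feb 2020) = 11.94×55 + 1074.08×11 = 656.7 + 11814.88 = 12471.58
ΣP(Jan 2020)Q(Feb 2020) = 9.65×55 + 913.43×11 = 530.75 + 10047.73 = 10578.48
P = 12471.58 / 10578.48 × 100 = 117.8958
Fisher = √(L × P) = √(117.9328 × 117.8958) = 117.9143

117.91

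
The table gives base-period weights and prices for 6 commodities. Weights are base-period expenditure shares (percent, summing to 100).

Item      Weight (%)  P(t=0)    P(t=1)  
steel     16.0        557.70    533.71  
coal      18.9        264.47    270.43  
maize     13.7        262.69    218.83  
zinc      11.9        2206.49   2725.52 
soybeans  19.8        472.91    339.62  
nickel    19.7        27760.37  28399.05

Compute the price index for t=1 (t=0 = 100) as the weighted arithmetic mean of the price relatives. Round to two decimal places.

steel: 16.0 × (533.71/557.70) = 16.0 × 0.956984 = 15.3117
coal: 18.9 × (270.43/264.47) = 18.9 × 1.022536 = 19.3259
maize: 13.7 × (218.83/262.69) = 13.7 × 0.833035 = 11.4126
zinc: 11.9 × (2725.52/2206.49) = 11.9 × 1.235229 = 14.6992
soybeans: 19.8 × (339.62/472.91) = 19.8 × 0.718149 = 14.2194
nickel: 19.7 × (28399.05/27760.37) = 19.7 × 1.023007 = 20.1532
Index = Σ wᵢ·(p₁ᵢ/p₀ᵢ) = 15.3117 + 19.3259 + 11.4126 + 14.6992 + 14.2194 + 20.1532 = 95.1221

95.12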